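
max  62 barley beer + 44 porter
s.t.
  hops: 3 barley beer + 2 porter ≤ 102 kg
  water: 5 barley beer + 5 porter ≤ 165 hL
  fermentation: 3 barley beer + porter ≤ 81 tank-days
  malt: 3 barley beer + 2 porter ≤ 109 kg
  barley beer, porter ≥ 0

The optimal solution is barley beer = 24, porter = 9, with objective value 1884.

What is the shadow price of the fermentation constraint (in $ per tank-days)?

9

Binding: water and fermentation. Non-binding: hops (12 unused), malt (19 unused).
Slack constraints have shadow price 0 (complementary slackness).
Dual feasibility on the basic columns requires 5·y_water + 3·y_fermentation = 62, 5·y_water + 1·y_fermentation = 44.
Solving: y_water = 7, y_fermentation = 9.
Shadow price of fermentation = 9.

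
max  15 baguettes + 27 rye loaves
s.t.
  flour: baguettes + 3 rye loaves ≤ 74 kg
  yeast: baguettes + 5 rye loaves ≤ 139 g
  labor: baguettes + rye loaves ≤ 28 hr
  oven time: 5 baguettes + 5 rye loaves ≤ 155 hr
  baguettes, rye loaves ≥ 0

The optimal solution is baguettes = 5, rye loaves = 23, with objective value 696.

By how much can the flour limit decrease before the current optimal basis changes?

Binding constraints: flour, labor. The basis is B = [[1,3],[1,1]] with det -2.
Per unit decrease in flour, x* moves by d = (0.5, -0.5).
The basis stays optimal until rye loaves reaches 0; allowable decrease = 46 kg.

46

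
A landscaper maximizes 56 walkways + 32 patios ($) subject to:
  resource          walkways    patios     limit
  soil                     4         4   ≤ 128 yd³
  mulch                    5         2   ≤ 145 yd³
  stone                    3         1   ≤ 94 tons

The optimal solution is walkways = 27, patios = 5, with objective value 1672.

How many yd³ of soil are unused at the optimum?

0

soil used = 4·27 + 4·5 = 128; slack = 128 − 128 = 0.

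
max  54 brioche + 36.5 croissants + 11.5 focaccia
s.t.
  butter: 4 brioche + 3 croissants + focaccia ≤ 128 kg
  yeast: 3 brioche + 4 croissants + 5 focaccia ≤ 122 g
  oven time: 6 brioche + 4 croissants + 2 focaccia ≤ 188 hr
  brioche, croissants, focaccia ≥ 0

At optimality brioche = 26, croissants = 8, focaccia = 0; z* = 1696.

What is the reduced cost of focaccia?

Binding: butter and oven time. Non-binding: yeast (12 unused).
By complementary slackness, y = 0 for the non-binding constraint.
Dual feasibility on the basic columns requires 4·y_butter + 6·y_oven time = 54, 3·y_butter + 4·y_oven time = 36.5.
Solving: y_butter = 1.5, y_oven time = 8.
Reduced cost of focaccia: c₃ − yᵀa₃ = 11.5 − (1.5·1 + 8·2) = 11.5 − 17.5 = -6.

-6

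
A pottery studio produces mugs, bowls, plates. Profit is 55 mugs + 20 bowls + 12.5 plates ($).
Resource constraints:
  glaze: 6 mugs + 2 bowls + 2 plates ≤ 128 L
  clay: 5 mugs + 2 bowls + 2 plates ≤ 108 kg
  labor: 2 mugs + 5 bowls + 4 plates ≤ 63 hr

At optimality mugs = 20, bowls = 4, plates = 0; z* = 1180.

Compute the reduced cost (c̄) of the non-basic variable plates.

-7.5

At the optimum: glaze uses 128 of 128 (binding); clay uses 108 of 108 (binding); labor uses 60 of 63 (slack = 3).
Slack constraints have shadow price 0 (complementary slackness).
Dual feasibility on the basic columns requires 6·y_glaze + 5·y_clay = 55, 2·y_glaze + 2·y_clay = 20.
This yields shadow prices y_glaze = 5, y_clay = 5.
Reduced cost of plates: c₃ − yᵀa₃ = 12.5 − (5·2 + 5·2) = 12.5 − 20 = -7.5.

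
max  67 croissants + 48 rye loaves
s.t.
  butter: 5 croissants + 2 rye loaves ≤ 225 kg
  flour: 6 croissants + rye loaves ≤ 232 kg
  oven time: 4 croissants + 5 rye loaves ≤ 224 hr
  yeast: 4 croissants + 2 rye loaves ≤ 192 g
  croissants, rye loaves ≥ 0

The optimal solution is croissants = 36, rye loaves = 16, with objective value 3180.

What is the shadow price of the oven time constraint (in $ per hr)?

At the optimum: butter uses 212 of 225 (slack = 13); flour uses 232 of 232 (binding); oven time uses 224 of 224 (binding); yeast uses 176 of 192 (slack = 16).
Since butter, yeast are not tight, their duals are 0.
The binding rows give the dual system: 6·y_flour + 4·y_oven time = 67 and 1·y_flour + 5·y_oven time = 48.
This yields shadow prices y_flour = 5.5, y_oven time = 8.5.
Shadow price of oven time = 8.5.

8.5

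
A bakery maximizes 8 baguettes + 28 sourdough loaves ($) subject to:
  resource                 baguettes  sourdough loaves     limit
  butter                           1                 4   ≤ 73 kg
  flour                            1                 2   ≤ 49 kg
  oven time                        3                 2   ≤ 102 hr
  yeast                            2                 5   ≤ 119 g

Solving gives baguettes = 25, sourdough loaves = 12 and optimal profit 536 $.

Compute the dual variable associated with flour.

2

Binding: butter and flour. Non-binding: oven time (3 unused), yeast (9 unused).
Slack constraints have shadow price 0 (complementary slackness).
From A_Bᵀ y = c: 1·y_butter + 1·y_flour = 8; 4·y_butter + 2·y_flour = 28.
This yields shadow prices y_butter = 6, y_flour = 2.
Shadow price of flour = 2.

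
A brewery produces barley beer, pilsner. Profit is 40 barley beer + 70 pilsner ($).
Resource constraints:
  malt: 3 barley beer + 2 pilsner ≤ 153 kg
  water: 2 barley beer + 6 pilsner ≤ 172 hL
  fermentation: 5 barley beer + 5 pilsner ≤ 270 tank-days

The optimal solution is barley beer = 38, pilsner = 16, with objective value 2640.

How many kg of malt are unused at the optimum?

malt used = 3·38 + 2·16 = 146; slack = 153 − 146 = 7.

7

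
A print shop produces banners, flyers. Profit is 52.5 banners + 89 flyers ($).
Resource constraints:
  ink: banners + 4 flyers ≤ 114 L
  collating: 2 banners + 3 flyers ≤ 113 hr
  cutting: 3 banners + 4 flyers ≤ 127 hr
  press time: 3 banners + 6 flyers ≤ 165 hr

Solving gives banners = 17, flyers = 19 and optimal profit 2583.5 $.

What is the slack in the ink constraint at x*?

ink used = 1·17 + 4·19 = 93; slack = 114 − 93 = 21.

21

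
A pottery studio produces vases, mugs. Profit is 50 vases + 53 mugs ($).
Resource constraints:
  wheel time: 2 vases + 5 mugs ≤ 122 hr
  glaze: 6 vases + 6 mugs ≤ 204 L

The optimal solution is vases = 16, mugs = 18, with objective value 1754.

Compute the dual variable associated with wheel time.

1

Check each constraint at x*: wheel time 122/122 (tight); glaze 204/204 (tight).
From A_Bᵀ y = c: 2·y_wheel time + 6·y_glaze = 50; 5·y_wheel time + 6·y_glaze = 53.
Solving: y_wheel time = 1, y_glaze = 8.
Shadow price of wheel time = 1.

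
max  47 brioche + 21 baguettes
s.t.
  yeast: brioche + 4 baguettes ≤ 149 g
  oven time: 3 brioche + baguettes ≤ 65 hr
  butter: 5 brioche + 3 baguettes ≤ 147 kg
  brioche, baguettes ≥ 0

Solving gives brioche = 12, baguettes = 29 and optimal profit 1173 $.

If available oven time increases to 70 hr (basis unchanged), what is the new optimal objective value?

1218

Check each constraint at x*: yeast 128/149 (slack 21); oven time 65/65 (tight); butter 147/147 (tight).
Slack constraints have shadow price 0 (complementary slackness).
From A_Bᵀ y = c: 3·y_oven time + 5·y_butter = 47; 1·y_oven time + 3·y_butter = 21.
Solving: y_oven time = 9, y_butter = 4.
Δz = y_oven time·Δb = 9 × (5) = 45, so new z* = 1173 + 45 = 1218.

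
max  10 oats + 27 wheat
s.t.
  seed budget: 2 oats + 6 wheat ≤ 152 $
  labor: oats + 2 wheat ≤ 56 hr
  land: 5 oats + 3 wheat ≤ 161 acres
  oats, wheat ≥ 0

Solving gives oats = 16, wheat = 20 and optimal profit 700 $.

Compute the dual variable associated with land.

0

Binding: seed budget and labor. Non-binding: land (21 unused).
Since land is not tight, its dual is 0.
Dual feasibility on the basic columns requires 2·y_seed budget + 1·y_labor = 10, 6·y_seed budget + 2·y_labor = 27.
→ y_seed budget = 3.5 and y_labor = 3.
Shadow price of land = 0.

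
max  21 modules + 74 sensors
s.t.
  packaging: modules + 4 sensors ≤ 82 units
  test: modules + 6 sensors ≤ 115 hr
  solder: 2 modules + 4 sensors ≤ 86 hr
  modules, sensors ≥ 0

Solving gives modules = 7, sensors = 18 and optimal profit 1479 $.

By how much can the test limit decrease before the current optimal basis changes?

Binding constraints: test, solder. The basis is B = [[1,6],[2,4]] with det -8.
Per unit decrease in test, x* moves by d = (0.5, -0.25).
The basis stays optimal until sensors reaches 0; allowable decrease = 72 hr.

72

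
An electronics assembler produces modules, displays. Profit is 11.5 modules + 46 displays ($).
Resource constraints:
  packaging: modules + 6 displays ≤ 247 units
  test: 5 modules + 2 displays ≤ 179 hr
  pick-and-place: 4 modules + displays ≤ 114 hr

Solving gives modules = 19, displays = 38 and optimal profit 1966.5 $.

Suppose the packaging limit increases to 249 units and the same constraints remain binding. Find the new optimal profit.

1981.5

At the optimum: packaging uses 247 of 247 (binding); test uses 171 of 179 (slack = 8); pick-and-place uses 114 of 114 (binding).
By complementary slackness, y = 0 for the non-binding constraint.
From A_Bᵀ y = c: 1·y_packaging + 4·y_pick-and-place = 11.5; 6·y_packaging + 1·y_pick-and-place = 46.
This yields shadow prices y_packaging = 7.5, y_pick-and-place = 1.
Δz = y_packaging·Δb = 7.5 × (2) = 15, so new z* = 1966.5 + 15 = 1981.5.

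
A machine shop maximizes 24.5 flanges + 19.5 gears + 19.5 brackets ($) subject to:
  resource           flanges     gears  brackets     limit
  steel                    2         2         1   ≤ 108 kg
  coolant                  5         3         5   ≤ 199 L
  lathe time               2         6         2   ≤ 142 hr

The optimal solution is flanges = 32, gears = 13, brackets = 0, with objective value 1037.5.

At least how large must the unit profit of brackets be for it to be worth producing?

24.5

At the optimum: steel uses 90 of 108 (slack = 18); coolant uses 199 of 199 (binding); lathe time uses 142 of 142 (binding).
Since steel is not tight, its dual is 0.
From A_Bᵀ y = c: 5·y_coolant + 2·y_lathe time = 24.5; 3·y_coolant + 6·y_lathe time = 19.5.
Solving: y_coolant = 4.5, y_lathe time = 1.
brackets enters the basis when its profit ≥ yᵀa₃ = 4.5·5 + 1·2 = 24.5.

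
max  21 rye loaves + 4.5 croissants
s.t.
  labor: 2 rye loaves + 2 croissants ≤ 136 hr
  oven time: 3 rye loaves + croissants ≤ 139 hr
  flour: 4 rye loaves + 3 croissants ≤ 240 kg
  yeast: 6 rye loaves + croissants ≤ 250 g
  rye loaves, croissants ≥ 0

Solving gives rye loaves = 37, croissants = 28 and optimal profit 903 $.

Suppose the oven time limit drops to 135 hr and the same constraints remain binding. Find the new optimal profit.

895

Check each constraint at x*: labor 130/136 (slack 6); oven time 139/139 (tight); flour 232/240 (slack 8); yeast 250/250 (tight).
Slack constraints have shadow price 0 (complementary slackness).
From A_Bᵀ y = c: 3·y_oven time + 6·y_yeast = 21; 1·y_oven time + 1·y_yeast = 4.5.
→ y_oven time = 2 and y_yeast = 2.5.
Δz = y_oven time·Δb = 2 × (-4) = -8, so new z* = 903 − 8 = 895.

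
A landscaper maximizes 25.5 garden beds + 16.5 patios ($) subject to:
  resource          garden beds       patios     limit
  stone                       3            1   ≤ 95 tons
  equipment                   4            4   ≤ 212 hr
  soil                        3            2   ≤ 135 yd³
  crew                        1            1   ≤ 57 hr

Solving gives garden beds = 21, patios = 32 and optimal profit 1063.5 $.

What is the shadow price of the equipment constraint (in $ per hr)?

At the optimum: stone uses 95 of 95 (binding); equipment uses 212 of 212 (binding); soil uses 127 of 135 (slack = 8); crew uses 53 of 57 (slack = 4).
Slack constraints have shadow price 0 (complementary slackness).
Dual feasibility on the basic columns requires 3·y_stone + 4·y_equipment = 25.5, 1·y_stone + 4·y_equipment = 16.5.
Solving: y_stone = 4.5, y_equipment = 3.
Shadow price of equipment = 3.

3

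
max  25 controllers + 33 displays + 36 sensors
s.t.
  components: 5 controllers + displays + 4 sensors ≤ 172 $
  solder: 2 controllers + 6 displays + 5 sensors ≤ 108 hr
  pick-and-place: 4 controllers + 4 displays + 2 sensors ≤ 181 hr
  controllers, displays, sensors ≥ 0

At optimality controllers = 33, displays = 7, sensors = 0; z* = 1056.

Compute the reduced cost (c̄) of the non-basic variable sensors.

-1

At the optimum: components uses 172 of 172 (binding); solder uses 108 of 108 (binding); pick-and-place uses 160 of 181 (slack = 21).
Slack constraints have shadow price 0 (complementary slackness).
The binding rows give the dual system: 5·y_components + 2·y_solder = 25 and 1·y_components + 6·y_solder = 33.
→ y_components = 3 and y_solder = 5.
Reduced cost of sensors: c₃ − yᵀa₃ = 36 − (3·4 + 5·5) = 36 − 37 = -1.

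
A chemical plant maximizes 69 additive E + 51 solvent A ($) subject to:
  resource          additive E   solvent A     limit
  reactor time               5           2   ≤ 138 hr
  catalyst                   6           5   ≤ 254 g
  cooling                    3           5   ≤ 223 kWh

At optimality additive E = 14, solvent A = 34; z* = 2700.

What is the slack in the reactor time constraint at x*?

reactor time used = 5·14 + 2·34 = 138; slack = 138 − 138 = 0.

0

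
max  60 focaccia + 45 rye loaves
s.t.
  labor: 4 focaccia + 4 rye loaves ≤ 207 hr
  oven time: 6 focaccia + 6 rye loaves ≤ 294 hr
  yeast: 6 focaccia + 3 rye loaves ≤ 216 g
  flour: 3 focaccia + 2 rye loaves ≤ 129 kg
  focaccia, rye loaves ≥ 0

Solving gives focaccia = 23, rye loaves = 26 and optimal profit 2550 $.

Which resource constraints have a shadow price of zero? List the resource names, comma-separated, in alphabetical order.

flour, labor

labor: 196/207 (slack 11)
oven time: 294/294 (binding)
yeast: 216/216 (binding)
flour: 121/129 (slack 8)
By complementary slackness, a constraint with positive slack has shadow price 0 → flour, labor.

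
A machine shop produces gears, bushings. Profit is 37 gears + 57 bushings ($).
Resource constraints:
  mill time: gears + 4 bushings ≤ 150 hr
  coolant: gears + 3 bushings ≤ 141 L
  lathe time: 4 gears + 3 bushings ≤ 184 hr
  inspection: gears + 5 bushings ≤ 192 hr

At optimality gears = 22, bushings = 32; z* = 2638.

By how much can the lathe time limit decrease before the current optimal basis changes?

71.5

Binding constraints: mill time, lathe time. The basis is B = [[1,4],[4,3]] with det -13.
Per unit decrease in lathe time, x* moves by d = (-0.3077, 0.0769).
The basis stays optimal until gears reaches 0; allowable decrease = 71.5 hr.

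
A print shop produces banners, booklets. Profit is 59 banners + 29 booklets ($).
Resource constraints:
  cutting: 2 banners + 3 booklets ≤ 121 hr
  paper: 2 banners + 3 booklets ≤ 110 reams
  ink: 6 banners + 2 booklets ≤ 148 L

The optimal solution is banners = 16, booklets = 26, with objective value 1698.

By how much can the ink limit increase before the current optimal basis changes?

Binding constraints: paper, ink. The basis is B = [[2,3],[6,2]] with det -14.
Per unit increase in ink, x* moves by d = (0.2143, -0.1429).
The basis stays optimal until booklets reaches 0; allowable increase = 182 L.

182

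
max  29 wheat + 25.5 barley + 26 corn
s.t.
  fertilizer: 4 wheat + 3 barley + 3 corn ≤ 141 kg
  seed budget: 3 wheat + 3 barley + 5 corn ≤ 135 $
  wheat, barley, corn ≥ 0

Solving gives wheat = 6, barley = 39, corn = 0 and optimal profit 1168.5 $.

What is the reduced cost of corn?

-9.5

Check each constraint at x*: fertilizer 141/141 (tight); seed budget 135/135 (tight).
The binding rows give the dual system: 4·y_fertilizer + 3·y_seed budget = 29 and 3·y_fertilizer + 3·y_seed budget = 25.5.
Solving: y_fertilizer = 3.5, y_seed budget = 5.
Reduced cost of corn: c₃ − yᵀa₃ = 26 − (3.5·3 + 5·5) = 26 − 35.5 = -9.5.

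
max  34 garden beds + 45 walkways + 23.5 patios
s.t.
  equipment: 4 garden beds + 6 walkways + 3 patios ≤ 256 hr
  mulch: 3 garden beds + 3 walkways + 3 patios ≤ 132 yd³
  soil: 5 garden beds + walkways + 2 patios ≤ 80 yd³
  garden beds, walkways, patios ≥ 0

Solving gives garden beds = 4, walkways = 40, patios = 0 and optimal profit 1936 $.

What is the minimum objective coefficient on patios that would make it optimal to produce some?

At the optimum: equipment uses 256 of 256 (binding); mulch uses 132 of 132 (binding); soil uses 60 of 80 (slack = 20).
Slack constraints have shadow price 0 (complementary slackness).
Dual feasibility on the basic columns requires 4·y_equipment + 3·y_mulch = 34, 6·y_equipment + 3·y_mulch = 45.
This yields shadow prices y_equipment = 5.5, y_mulch = 4.
patios enters the basis when its profit ≥ yᵀa₃ = 5.5·3 + 4·3 = 28.5.

28.5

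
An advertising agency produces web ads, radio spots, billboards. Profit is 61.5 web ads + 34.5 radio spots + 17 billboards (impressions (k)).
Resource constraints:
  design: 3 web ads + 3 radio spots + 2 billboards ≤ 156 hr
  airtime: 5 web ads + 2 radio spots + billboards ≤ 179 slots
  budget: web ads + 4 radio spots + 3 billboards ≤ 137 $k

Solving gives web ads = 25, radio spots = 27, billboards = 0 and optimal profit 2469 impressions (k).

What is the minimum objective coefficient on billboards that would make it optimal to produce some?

20

At the optimum: design uses 156 of 156 (binding); airtime uses 179 of 179 (binding); budget uses 133 of 137 (slack = 4).
Since budget is not tight, its dual is 0.
From A_Bᵀ y = c: 3·y_design + 5·y_airtime = 61.5; 3·y_design + 2·y_airtime = 34.5.
Solving: y_design = 5.5, y_airtime = 9.
billboards enters the basis when its profit ≥ yᵀa₃ = 5.5·2 + 9·1 = 20.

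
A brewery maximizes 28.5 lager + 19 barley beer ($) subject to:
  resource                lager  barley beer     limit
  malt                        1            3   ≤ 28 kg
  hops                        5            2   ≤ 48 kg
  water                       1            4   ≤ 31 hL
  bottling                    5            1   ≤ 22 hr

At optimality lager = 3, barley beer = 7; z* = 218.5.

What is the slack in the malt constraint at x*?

malt used = 1·3 + 3·7 = 24; slack = 28 − 24 = 4.

4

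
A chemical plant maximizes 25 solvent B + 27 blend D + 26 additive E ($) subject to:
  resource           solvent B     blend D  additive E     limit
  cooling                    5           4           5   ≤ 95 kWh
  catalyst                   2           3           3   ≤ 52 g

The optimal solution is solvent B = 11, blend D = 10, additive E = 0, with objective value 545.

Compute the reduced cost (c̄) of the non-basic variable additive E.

-4

At the optimum: cooling uses 95 of 95 (binding); catalyst uses 52 of 52 (binding).
Dual feasibility on the basic columns requires 5·y_cooling + 2·y_catalyst = 25, 4·y_cooling + 3·y_catalyst = 27.
Solving: y_cooling = 3, y_catalyst = 5.
Reduced cost of additive E: c₃ − yᵀa₃ = 26 − (3·5 + 5·3) = 26 − 30 = -4.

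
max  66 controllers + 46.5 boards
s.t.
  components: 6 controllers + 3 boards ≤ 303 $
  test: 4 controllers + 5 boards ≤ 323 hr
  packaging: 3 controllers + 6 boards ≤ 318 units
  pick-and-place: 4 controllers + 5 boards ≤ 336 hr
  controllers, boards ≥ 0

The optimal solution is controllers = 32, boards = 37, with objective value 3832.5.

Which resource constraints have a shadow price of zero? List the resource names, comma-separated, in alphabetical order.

components: 303/303 (binding)
test: 313/323 (slack 10)
packaging: 318/318 (binding)
pick-and-place: 313/336 (slack 23)
By complementary slackness, a constraint with positive slack has shadow price 0 → pick-and-place, test.

pick-and-place, test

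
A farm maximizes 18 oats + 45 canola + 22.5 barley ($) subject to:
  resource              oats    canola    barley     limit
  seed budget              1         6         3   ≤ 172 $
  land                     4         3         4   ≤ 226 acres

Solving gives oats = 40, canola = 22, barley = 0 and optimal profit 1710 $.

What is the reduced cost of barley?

Check each constraint at x*: seed budget 172/172 (tight); land 226/226 (tight).
From A_Bᵀ y = c: 1·y_seed budget + 4·y_land = 18; 6·y_seed budget + 3·y_land = 45.
→ y_seed budget = 6 and y_land = 3.
Reduced cost of barley: c₃ − yᵀa₃ = 22.5 − (6·3 + 3·4) = 22.5 − 30 = -7.5.

-7.5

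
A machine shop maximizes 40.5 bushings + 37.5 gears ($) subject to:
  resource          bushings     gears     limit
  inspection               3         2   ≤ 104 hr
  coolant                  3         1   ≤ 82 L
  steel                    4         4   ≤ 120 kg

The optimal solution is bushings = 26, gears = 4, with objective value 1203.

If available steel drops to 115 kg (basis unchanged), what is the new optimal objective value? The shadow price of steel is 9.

Δb = -5, so new z* = 1203 + (9)·(-5) = 1203 − 45 = 1158.

1158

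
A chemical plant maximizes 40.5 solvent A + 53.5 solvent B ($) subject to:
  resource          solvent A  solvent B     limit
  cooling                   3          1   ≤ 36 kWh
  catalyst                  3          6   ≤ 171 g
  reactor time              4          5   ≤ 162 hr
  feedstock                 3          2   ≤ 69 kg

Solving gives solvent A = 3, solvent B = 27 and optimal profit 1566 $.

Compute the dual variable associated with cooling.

5.5

At the optimum: cooling uses 36 of 36 (binding); catalyst uses 171 of 171 (binding); reactor time uses 147 of 162 (slack = 15); feedstock uses 63 of 69 (slack = 6).
Slack constraints have shadow price 0 (complementary slackness).
Dual feasibility on the basic columns requires 3·y_cooling + 3·y_catalyst = 40.5, 1·y_cooling + 6·y_catalyst = 53.5.
→ y_cooling = 5.5 and y_catalyst = 8.
Shadow price of cooling = 5.5.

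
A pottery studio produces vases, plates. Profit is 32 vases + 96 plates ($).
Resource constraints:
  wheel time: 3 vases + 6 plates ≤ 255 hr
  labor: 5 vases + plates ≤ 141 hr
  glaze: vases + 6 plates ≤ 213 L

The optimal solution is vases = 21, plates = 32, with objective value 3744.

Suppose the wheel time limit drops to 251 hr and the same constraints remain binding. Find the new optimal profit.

Binding: wheel time and glaze. Non-binding: labor (4 unused).
Slack constraints have shadow price 0 (complementary slackness).
Dual feasibility on the basic columns requires 3·y_wheel time + 1·y_glaze = 32, 6·y_wheel time + 6·y_glaze = 96.
Solving: y_wheel time = 8, y_glaze = 8.
Δz = y_wheel time·Δb = 8 × (-4) = -32, so new z* = 3744 − 32 = 3712.

3712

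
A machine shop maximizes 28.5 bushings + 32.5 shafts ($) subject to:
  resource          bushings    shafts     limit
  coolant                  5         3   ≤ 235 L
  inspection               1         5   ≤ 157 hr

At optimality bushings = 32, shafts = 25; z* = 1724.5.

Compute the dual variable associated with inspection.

Check each constraint at x*: coolant 235/235 (tight); inspection 157/157 (tight).
From A_Bᵀ y = c: 5·y_coolant + 1·y_inspection = 28.5; 3·y_coolant + 5·y_inspection = 32.5.
→ y_coolant = 5 and y_inspection = 3.5.
Shadow price of inspection = 3.5.

3.5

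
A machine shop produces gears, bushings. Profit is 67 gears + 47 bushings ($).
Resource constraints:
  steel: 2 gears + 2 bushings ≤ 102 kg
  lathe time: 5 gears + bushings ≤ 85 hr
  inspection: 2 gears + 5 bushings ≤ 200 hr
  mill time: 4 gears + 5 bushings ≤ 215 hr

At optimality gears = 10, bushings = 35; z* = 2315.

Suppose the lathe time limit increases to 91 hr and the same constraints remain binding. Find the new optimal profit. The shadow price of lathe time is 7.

Δb = 6, so new z* = 2315 + (7)·(6) = 2315 + 42 = 2357.

2357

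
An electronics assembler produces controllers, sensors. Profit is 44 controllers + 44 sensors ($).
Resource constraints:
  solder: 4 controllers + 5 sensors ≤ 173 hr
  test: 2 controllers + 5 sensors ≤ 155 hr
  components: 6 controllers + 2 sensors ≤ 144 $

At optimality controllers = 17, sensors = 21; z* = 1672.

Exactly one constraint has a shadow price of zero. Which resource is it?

solder: 173/173 (binding)
test: 139/155 (slack 16)
components: 144/144 (binding)
By complementary slackness, a constraint with positive slack has shadow price 0 → test.

test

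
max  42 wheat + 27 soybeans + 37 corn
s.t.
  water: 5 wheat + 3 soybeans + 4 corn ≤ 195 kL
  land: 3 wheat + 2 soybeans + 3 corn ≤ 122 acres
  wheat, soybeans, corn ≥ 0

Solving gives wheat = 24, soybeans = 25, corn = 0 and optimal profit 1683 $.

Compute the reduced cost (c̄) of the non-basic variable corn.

Check each constraint at x*: water 195/195 (tight); land 122/122 (tight).
Dual feasibility on the basic columns requires 5·y_water + 3·y_land = 42, 3·y_water + 2·y_land = 27.
Solving: y_water = 3, y_land = 9.
Reduced cost of corn: c₃ − yᵀa₃ = 37 − (3·4 + 9·3) = 37 − 39 = -2.

-2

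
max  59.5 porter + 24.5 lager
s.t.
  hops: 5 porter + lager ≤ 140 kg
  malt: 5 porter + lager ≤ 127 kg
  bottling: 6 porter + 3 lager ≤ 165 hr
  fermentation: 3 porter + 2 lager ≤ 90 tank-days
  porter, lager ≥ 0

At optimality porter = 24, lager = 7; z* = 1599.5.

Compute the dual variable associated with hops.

0

At the optimum: hops uses 127 of 140 (slack = 13); malt uses 127 of 127 (binding); bottling uses 165 of 165 (binding); fermentation uses 86 of 90 (slack = 4).
By complementary slackness, y = 0 for the non-binding constraints.
The binding rows give the dual system: 5·y_malt + 6·y_bottling = 59.5 and 1·y_malt + 3·y_bottling = 24.5.
→ y_malt = 3.5 and y_bottling = 7.
Shadow price of hops = 0.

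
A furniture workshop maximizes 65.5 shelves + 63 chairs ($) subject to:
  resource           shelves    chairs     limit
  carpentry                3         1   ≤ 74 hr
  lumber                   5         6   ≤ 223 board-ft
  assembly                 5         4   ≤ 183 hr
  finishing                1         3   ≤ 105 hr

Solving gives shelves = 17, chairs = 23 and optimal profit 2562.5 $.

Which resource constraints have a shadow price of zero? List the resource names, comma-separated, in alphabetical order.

carpentry: 74/74 (binding)
lumber: 223/223 (binding)
assembly: 177/183 (slack 6)
finishing: 86/105 (slack 19)
By complementary slackness, a constraint with positive slack has shadow price 0 → assembly, finishing.

assembly, finishing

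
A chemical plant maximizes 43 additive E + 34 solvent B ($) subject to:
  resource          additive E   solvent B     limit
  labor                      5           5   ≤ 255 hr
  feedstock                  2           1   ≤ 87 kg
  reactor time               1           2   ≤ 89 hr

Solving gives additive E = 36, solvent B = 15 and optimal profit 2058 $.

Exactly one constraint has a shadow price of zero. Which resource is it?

labor: 255/255 (binding)
feedstock: 87/87 (binding)
reactor time: 66/89 (slack 23)
By complementary slackness, a constraint with positive slack has shadow price 0 → reactor time.

reactor time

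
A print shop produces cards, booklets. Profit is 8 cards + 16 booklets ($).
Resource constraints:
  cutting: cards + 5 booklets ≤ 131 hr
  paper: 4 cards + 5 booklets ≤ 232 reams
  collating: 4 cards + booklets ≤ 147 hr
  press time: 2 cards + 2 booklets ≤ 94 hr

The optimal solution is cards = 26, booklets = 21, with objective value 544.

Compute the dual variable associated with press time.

3

At the optimum: cutting uses 131 of 131 (binding); paper uses 209 of 232 (slack = 23); collating uses 125 of 147 (slack = 22); press time uses 94 of 94 (binding).
Slack constraints have shadow price 0 (complementary slackness).
The binding rows give the dual system: 1·y_cutting + 2·y_press time = 8 and 5·y_cutting + 2·y_press time = 16.
This yields shadow prices y_cutting = 2, y_press time = 3.
Shadow price of press time = 3.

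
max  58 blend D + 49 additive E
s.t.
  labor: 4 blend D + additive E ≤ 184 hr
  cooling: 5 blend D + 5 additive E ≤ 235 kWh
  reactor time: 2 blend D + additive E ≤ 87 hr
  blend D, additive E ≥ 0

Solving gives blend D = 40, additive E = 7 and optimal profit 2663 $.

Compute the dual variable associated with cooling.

8

Binding: cooling and reactor time. Non-binding: labor (17 unused).
By complementary slackness, y = 0 for the non-binding constraint.
From A_Bᵀ y = c: 5·y_cooling + 2·y_reactor time = 58; 5·y_cooling + 1·y_reactor time = 49.
This yields shadow prices y_cooling = 8, y_reactor time = 9.
Shadow price of cooling = 8.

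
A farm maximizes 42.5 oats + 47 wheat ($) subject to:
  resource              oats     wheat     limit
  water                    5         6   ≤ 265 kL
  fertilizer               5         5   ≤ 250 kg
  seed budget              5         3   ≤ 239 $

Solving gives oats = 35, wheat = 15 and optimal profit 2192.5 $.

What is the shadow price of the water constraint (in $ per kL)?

At the optimum: water uses 265 of 265 (binding); fertilizer uses 250 of 250 (binding); seed budget uses 220 of 239 (slack = 19).
By complementary slackness, y = 0 for the non-binding constraint.
The binding rows give the dual system: 5·y_water + 5·y_fertilizer = 42.5 and 6·y_water + 5·y_fertilizer = 47.
This yields shadow prices y_water = 4.5, y_fertilizer = 4.
Shadow price of water = 4.5.

4.5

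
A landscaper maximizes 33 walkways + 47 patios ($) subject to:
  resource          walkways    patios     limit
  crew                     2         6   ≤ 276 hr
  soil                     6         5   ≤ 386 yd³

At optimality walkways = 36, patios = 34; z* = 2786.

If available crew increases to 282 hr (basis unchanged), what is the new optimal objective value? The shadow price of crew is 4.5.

Δb = 6, so new z* = 2786 + (4.5)·(6) = 2786 + 27 = 2813.

2813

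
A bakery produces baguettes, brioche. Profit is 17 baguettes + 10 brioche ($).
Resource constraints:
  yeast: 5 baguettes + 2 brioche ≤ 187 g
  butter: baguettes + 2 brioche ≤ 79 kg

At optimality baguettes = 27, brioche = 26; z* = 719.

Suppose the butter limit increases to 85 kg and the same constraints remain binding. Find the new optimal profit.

731

Check each constraint at x*: yeast 187/187 (tight); butter 79/79 (tight).
The binding rows give the dual system: 5·y_yeast + 1·y_butter = 17 and 2·y_yeast + 2·y_butter = 10.
This yields shadow prices y_yeast = 3, y_butter = 2.
Δz = y_butter·Δb = 2 × (6) = 12, so new z* = 719 + 12 = 731.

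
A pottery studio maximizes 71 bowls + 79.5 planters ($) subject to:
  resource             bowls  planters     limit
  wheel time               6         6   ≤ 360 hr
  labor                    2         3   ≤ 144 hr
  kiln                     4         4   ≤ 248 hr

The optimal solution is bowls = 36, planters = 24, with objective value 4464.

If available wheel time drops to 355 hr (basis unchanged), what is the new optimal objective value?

4419

Binding: wheel time and labor. Non-binding: kiln (8 unused).
Since kiln is not tight, its dual is 0.
Dual feasibility on the basic columns requires 6·y_wheel time + 2·y_labor = 71, 6·y_wheel time + 3·y_labor = 79.5.
This yields shadow prices y_wheel time = 9, y_labor = 8.5.
Δz = y_wheel time·Δb = 9 × (-5) = -45, so new z* = 4464 − 45 = 4419.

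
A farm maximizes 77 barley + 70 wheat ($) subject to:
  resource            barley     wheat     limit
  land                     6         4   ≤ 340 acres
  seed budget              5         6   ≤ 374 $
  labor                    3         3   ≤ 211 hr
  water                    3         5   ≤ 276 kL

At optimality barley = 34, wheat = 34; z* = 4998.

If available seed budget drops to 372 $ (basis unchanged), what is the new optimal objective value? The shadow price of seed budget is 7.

4984

Δb = -2, so new z* = 4998 + (7)·(-2) = 4998 − 14 = 4984.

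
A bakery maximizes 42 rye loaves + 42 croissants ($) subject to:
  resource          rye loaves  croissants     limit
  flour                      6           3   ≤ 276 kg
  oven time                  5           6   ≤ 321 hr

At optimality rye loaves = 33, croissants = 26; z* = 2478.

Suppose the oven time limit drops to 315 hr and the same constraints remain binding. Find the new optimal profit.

At the optimum: flour uses 276 of 276 (binding); oven time uses 321 of 321 (binding).
From A_Bᵀ y = c: 6·y_flour + 5·y_oven time = 42; 3·y_flour + 6·y_oven time = 42.
Solving: y_flour = 2, y_oven time = 6.
Δz = y_oven time·Δb = 6 × (-6) = -36, so new z* = 2478 − 36 = 2442.

2442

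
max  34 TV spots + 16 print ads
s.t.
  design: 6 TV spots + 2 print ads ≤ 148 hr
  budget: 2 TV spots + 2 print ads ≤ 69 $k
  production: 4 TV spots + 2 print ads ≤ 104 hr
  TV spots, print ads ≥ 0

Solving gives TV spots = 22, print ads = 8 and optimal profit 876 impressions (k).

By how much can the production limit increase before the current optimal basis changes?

Binding constraints: design, production. The basis is B = [[6,2],[4,2]] with det 4.
Per unit increase in production, x* moves by d = (-0.5, 1.5).
The basis stays optimal until budget becomes binding; allowable increase = 4.5 hr.

4.5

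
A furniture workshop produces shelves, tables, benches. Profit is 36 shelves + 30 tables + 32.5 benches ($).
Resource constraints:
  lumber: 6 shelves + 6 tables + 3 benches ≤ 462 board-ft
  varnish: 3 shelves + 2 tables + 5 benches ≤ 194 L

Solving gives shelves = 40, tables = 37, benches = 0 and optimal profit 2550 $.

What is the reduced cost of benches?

-6.5

Check each constraint at x*: lumber 462/462 (tight); varnish 194/194 (tight).
From A_Bᵀ y = c: 6·y_lumber + 3·y_varnish = 36; 6·y_lumber + 2·y_varnish = 30.
→ y_lumber = 3 and y_varnish = 6.
Reduced cost of benches: c₃ − yᵀa₃ = 32.5 − (3·3 + 6·5) = 32.5 − 39 = -6.5.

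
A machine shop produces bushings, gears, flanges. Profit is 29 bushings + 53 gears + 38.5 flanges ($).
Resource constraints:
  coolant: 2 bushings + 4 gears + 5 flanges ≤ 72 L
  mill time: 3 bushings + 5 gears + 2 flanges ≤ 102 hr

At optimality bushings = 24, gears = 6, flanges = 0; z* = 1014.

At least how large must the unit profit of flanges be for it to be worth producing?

45

Check each constraint at x*: coolant 72/72 (tight); mill time 102/102 (tight).
Dual feasibility on the basic columns requires 2·y_coolant + 3·y_mill time = 29, 4·y_coolant + 5·y_mill time = 53.
This yields shadow prices y_coolant = 7, y_mill time = 5.
flanges enters the basis when its profit ≥ yᵀa₃ = 7·5 + 5·2 = 45.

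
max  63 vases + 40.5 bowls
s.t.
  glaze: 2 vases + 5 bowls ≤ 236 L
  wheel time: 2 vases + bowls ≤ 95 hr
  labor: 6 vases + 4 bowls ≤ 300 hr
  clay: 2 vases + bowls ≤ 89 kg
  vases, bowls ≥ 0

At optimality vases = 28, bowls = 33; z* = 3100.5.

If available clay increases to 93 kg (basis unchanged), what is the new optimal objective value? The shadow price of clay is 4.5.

Δb = 4, so new z* = 3100.5 + (4.5)·(4) = 3100.5 + 18 = 3118.5.

3118.5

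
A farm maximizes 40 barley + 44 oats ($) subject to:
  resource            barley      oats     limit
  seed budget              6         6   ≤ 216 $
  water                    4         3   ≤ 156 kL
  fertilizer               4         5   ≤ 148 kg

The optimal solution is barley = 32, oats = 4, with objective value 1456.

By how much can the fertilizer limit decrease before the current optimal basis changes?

Binding constraints: seed budget, fertilizer. The basis is B = [[6,6],[4,5]] with det 6.
Per unit decrease in fertilizer, x* moves by d = (1, -1).
The basis stays optimal until oats reaches 0; allowable decrease = 4 kg.

4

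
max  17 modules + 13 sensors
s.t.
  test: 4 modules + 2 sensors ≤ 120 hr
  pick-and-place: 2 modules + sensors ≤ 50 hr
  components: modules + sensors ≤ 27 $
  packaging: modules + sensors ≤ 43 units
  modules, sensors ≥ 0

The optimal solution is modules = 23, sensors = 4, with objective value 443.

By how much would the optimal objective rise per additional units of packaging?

Check each constraint at x*: test 100/120 (slack 20); pick-and-place 50/50 (tight); components 27/27 (tight); packaging 27/43 (slack 16).
By complementary slackness, y = 0 for the non-binding constraints.
From A_Bᵀ y = c: 2·y_pick-and-place + 1·y_components = 17; 1·y_pick-and-place + 1·y_components = 13.
Solving: y_pick-and-place = 4, y_components = 9.
Shadow price of packaging = 0.

0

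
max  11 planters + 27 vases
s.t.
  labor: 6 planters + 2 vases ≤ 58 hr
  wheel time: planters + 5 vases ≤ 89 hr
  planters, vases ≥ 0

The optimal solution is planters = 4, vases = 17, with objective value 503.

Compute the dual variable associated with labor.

1

At the optimum: labor uses 58 of 58 (binding); wheel time uses 89 of 89 (binding).
The binding rows give the dual system: 6·y_labor + 1·y_wheel time = 11 and 2·y_labor + 5·y_wheel time = 27.
This yields shadow prices y_labor = 1, y_wheel time = 5.
Shadow price of labor = 1.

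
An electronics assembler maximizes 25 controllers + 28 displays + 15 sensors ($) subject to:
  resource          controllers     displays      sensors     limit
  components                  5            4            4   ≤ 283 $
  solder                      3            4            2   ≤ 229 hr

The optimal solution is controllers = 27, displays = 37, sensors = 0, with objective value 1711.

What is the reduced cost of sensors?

-3

Check each constraint at x*: components 283/283 (tight); solder 229/229 (tight).
From A_Bᵀ y = c: 5·y_components + 3·y_solder = 25; 4·y_components + 4·y_solder = 28.
This yields shadow prices y_components = 2, y_solder = 5.
Reduced cost of sensors: c₃ − yᵀa₃ = 15 − (2·4 + 5·2) = 15 − 18 = -3.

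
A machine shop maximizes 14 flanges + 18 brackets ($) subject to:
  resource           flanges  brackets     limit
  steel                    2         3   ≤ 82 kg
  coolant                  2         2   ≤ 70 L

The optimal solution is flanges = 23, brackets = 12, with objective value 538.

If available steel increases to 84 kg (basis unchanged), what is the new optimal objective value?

Check each constraint at x*: steel 82/82 (tight); coolant 70/70 (tight).
The binding rows give the dual system: 2·y_steel + 2·y_coolant = 14 and 3·y_steel + 2·y_coolant = 18.
This yields shadow prices y_steel = 4, y_coolant = 3.
Δz = y_steel·Δb = 4 × (2) = 8, so new z* = 538 + 8 = 546.

546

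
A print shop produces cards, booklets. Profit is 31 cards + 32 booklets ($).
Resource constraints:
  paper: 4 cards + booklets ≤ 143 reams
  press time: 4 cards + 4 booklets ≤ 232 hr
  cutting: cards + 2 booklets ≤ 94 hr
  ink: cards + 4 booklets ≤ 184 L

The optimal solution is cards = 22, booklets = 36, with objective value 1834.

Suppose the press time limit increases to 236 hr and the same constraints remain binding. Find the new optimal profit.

Check each constraint at x*: paper 124/143 (slack 19); press time 232/232 (tight); cutting 94/94 (tight); ink 166/184 (slack 18).
By complementary slackness, y = 0 for the non-binding constraints.
The binding rows give the dual system: 4·y_press time + 1·y_cutting = 31 and 4·y_press time + 2·y_cutting = 32.
→ y_press time = 7.5 and y_cutting = 1.
Δz = y_press time·Δb = 7.5 × (4) = 30, so new z* = 1834 + 30 = 1864.

1864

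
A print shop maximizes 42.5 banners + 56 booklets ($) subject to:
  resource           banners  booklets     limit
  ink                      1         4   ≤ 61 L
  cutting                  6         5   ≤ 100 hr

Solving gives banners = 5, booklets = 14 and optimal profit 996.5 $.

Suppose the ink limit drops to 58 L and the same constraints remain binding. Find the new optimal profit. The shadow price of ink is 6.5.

977

Δb = -3, so new z* = 996.5 + (6.5)·(-3) = 996.5 − 19.5 = 977.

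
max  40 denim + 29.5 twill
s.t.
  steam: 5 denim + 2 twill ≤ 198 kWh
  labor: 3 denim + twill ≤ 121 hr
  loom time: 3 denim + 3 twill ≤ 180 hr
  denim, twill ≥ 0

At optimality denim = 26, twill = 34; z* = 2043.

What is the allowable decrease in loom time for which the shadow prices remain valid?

Binding constraints: steam, loom time. The basis is B = [[5,2],[3,3]] with det 9.
Per unit decrease in loom time, x* moves by d = (0.2222, -0.5556).
The basis stays optimal until twill reaches 0; allowable decrease = 61.2 hr.

61.2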